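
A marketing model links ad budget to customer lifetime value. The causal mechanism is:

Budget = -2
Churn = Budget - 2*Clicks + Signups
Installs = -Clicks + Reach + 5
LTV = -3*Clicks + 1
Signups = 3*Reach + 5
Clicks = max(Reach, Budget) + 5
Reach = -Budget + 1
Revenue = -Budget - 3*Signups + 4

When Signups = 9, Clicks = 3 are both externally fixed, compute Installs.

Under do(Signups = 9, Clicks = 3), each intervened variable's structural equation is replaced by its fixed value.
Reach = -Budget + 1  [with Budget=-2]  = 3
Installs = -Clicks + Reach + 5  [with Clicks=3, Reach=3]  = 5

5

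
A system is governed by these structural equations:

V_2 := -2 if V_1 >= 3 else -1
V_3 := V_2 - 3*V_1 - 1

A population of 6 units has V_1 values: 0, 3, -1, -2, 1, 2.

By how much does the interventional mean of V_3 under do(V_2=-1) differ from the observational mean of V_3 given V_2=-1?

do(V_2=-1) breaks V_2's dependence on V_1. With V_2=-1 fixed, V_3 across the units is -2, -11, 1, 4, -5, -8, mean -3.5.
Observing V_2=-1 restricts to units where V_2's equation naturally yields -1: V_1 ∈ {0, -1, -2, 1, 2}. In that subpopulation V_3 = -2, 1, 4, -5, -8, mean -2.
Difference = -3.5 − (-2) = -1.5.

-1.5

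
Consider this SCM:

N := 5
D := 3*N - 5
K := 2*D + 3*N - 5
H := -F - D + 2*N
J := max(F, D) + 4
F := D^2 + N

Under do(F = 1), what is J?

The intervention breaks the incoming arrows to F: F := D^2 + N no longer applies, and F = 1.
D = 3*N - 5  [with N=5]  = 10
J = max(F, D) + 4  [with F=1, D=10]  = 14

14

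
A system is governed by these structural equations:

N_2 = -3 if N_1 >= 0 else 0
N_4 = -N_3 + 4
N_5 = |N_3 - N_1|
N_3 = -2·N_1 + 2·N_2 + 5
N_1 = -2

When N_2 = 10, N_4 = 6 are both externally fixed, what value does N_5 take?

Setting N_2 = 10, N_4 = 6 by intervention discards those variables' equations.
N_3 = -2·N_1 + 2·N_2 + 5  [with N_1=-2, N_2=10]  = 29
N_5 = |N_3 - N_1|  [with N_3=29, N_1=-2]  = 31

31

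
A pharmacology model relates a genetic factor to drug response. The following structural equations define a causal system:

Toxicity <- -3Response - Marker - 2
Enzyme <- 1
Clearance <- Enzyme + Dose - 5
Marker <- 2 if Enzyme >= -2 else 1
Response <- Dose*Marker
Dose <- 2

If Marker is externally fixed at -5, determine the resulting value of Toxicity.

33

do(Marker=-5) replaces the equation Marker <- 2 if Enzyme >= -2 else 1 with the constant Marker = -5.
Response = Dose*Marker  [with Dose=2, Marker=-5]  = -10
Toxicity = -3Response - Marker - 2  [with Response=-10, Marker=-5]  = 33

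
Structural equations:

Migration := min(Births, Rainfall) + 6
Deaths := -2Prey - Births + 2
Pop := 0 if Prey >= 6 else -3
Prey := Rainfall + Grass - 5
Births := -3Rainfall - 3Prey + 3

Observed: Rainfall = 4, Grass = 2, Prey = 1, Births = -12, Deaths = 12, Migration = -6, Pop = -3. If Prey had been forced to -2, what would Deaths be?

9

do(Prey=-2) replaces the equation Prey := Rainfall + Grass - 5 with the constant Prey = -2.
Births = -3Rainfall - 3Prey + 3  [with Rainfall=4, Prey=-2]  = -3
Deaths = -2Prey - Births + 2  [with Prey=-2, Births=-3]  = 9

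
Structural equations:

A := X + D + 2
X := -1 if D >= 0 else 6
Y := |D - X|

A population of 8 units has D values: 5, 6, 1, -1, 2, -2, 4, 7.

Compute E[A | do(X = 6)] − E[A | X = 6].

The intervention sets X=6 in all 8 units regardless of D. Recomputing A per unit gives 13, 14, 9, 7, 10, 6, 12, 15; average 10.75.
Observing X=6 restricts to units where X's equation naturally yields 6: D ∈ {-1, -2}. In that subpopulation A = 7, 6, mean 6.5.
Difference = 10.75 − 6.5 = 4.25.

4.25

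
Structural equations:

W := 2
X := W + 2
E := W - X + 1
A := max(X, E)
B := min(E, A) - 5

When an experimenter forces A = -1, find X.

The intervention breaks the incoming arrows to A: A := max(X, E) no longer applies, and A = -1.
Since X is not a descendant of the intervened variable, it is unaffected.
X = W + 2  [with W=2]  = 4

4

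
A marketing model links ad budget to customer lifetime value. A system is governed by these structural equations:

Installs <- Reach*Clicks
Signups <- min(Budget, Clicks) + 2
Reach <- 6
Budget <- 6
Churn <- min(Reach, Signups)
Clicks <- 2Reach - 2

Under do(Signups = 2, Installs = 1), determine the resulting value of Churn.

Setting Signups = 2, Installs = 1 by intervention discards those variables' equations.
Churn = min(Reach, Signups)  [with Reach=6, Signups=2]  = 2

2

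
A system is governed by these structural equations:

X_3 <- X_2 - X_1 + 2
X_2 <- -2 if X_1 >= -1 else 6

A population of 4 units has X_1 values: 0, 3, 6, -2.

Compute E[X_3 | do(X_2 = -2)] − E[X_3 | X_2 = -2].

1.25

Under do(X_2=-2), X_2's equation is replaced by X_2=-2 for every unit. Per-unit X_3: 0, -3, -6, 2. Mean = -1.75.
E[X_3|X_2=-2] averages over only the 3 units with X_2=-2 (X_1 = 0, 3, 6): X_3 = 0, -3, -6, mean -3.
Difference = -1.75 − (-3) = 1.25.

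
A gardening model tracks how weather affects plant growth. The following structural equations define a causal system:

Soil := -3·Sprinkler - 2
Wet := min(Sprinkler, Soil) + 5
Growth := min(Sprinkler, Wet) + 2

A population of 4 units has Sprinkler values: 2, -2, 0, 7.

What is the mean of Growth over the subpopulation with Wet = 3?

Observing Wet=3 restricts to units where Wet's equation naturally yields 3: Sprinkler ∈ {-2, 0}. In that subpopulation Growth = 0, 2, mean 1.

1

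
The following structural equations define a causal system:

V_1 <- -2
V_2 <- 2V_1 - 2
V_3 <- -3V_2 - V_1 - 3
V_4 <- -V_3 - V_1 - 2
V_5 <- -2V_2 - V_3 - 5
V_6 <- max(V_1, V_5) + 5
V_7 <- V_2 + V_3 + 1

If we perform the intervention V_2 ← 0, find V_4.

Under do(V_2=0), the mechanism V_2 <- 2V_1 - 2 is discarded; V_2 is fixed at 0.
V_3 = -3V_2 - V_1 - 3  [with V_2=0, V_1=-2]  = -1
V_4 = -V_3 - V_1 - 2  [with V_3=-1, V_1=-2]  = 1

1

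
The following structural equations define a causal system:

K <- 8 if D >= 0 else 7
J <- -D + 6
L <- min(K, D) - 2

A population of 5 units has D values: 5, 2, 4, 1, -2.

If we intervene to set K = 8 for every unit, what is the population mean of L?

Every unit gets K=8 under the intervention. L values become 3, 0, 2, -1, -4; E[L|do(K=8)] = 0.

0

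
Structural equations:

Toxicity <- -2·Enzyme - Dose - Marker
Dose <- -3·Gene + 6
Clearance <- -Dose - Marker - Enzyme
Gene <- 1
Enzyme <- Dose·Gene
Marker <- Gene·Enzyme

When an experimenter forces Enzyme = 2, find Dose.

Under do(Enzyme=2), the mechanism Enzyme <- Dose·Gene is discarded; Enzyme is fixed at 2.
Since Dose is not a descendant of the intervened variable, it is unaffected.
Dose = -3·Gene + 6  [with Gene=1]  = 3

3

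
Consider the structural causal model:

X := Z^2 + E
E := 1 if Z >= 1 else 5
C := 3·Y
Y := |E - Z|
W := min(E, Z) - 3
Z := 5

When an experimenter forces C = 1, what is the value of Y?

4

do(C=1) replaces the equation C := 3·Y with the constant C = 1.
No directed path runs from C to Y, so Y keeps its natural value.
E = 1 if Z >= 1 else 5  [with Z=5]  = 1
Y = |E - Z|  [with E=1, Z=5]  = 4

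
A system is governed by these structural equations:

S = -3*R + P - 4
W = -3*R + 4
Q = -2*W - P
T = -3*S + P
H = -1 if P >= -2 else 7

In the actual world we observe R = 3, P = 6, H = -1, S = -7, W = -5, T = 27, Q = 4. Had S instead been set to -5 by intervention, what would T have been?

Under do(S=-5), the mechanism S = -3*R + P - 4 is discarded; S is fixed at -5.
T = -3*S + P  [with S=-5, P=6]  = 21

21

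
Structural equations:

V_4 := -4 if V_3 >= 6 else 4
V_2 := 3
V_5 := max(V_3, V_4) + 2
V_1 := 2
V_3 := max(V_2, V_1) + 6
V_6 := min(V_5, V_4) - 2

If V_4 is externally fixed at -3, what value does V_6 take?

Under do(V_4=-3), the mechanism V_4 := -4 if V_3 >= 6 else 4 is discarded; V_4 is fixed at -3.
V_3 = max(V_2, V_1) + 6  [with V_2=3, V_1=2]  = 9
V_5 = max(V_3, V_4) + 2  [with V_3=9, V_4=-3]  = 11
V_6 = min(V_5, V_4) - 2  [with V_5=11, V_4=-3]  = -5

-5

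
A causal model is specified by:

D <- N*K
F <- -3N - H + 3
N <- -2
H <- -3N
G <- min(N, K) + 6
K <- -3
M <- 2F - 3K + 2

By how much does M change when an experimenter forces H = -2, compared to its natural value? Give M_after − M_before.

The intervention breaks the incoming arrows to H: H <- -3N no longer applies, and H = -2.
F = -3N - H + 3  [with N=-2, H=-2]  = 11
M = 2F - 3K + 2  [with F=11, K=-3]  = 33
Without intervention: H = -3N  [with N=-2]  = 6; F = -3N - H + 3  [with N=-2, H=6]  = 3; M = 2F - 3K + 2  [with F=3, K=-3]  = 17.
Change = 33 − 17 = 16.

16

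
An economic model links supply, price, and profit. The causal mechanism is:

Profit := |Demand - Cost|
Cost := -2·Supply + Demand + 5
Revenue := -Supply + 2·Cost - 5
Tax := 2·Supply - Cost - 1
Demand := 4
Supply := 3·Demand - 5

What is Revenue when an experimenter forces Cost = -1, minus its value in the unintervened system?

8

The intervention breaks the incoming arrows to Cost: Cost := -2·Supply + Demand + 5 no longer applies, and Cost = -1.
Supply = 3·Demand - 5  [with Demand=4]  = 7
Revenue = -Supply + 2·Cost - 5  [with Supply=7, Cost=-1]  = -14
Without intervention: Supply = 3·Demand - 5  [with Demand=4]  = 7; Cost = -2·Supply + Demand + 5  [with Supply=7, Demand=4]  = -5; Revenue = -Supply + 2·Cost - 5  [with Supply=7, Cost=-5]  = -22.
Change = -14 − (-22) = 8.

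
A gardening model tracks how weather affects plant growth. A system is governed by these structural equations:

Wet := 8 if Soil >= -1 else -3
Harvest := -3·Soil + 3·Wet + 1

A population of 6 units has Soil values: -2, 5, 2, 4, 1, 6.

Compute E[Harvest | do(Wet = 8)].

17

Under do(Wet=8), Wet's equation is replaced by Wet=8 for every unit. Per-unit Harvest: 31, 10, 19, 13, 22, 7. Mean = 17.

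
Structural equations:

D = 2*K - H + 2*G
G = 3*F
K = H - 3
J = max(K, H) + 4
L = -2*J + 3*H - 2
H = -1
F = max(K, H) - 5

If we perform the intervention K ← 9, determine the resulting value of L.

-31

Under do(K=9), the mechanism K = H - 3 is discarded; K is fixed at 9.
J = max(K, H) + 4  [with K=9, H=-1]  = 13
L = -2*J + 3*H - 2  [with J=13, H=-1]  = -31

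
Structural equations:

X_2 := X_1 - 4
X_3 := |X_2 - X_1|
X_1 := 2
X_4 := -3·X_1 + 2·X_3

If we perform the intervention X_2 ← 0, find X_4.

Under do(X_2=0), the mechanism X_2 := X_1 - 4 is discarded; X_2 is fixed at 0.
X_3 = |X_2 - X_1|  [with X_2=0, X_1=2]  = 2
X_4 = -3·X_1 + 2·X_3  [with X_1=2, X_3=2]  = -2

-2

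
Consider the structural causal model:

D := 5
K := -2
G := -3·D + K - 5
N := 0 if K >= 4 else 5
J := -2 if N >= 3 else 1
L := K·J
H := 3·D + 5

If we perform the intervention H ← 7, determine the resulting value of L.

Intervening sets H = 7 and removes its equation (H := 3·D + 5).
Since L is not a descendant of the intervened variable, it is unaffected.
N = 0 if K >= 4 else 5  [with K=-2]  = 5
J = -2 if N >= 3 else 1  [with N=5]  = -2
L = K·J  [with K=-2, J=-2]  = 4

4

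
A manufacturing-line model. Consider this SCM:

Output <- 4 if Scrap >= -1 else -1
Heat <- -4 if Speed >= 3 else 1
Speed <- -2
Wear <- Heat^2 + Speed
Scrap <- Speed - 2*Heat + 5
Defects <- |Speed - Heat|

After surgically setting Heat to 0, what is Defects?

Under do(Heat=0), the mechanism Heat <- -4 if Speed >= 3 else 1 is discarded; Heat is fixed at 0.
Defects = |Speed - Heat|  [with Speed=-2, Heat=0]  = 2

2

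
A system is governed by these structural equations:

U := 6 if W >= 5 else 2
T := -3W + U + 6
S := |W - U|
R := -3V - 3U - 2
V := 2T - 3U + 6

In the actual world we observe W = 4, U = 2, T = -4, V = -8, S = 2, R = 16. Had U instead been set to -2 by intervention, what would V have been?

Under do(U=-2), the mechanism U := 6 if W >= 5 else 2 is discarded; U is fixed at -2.
T = -3W + U + 6  [with W=4, U=-2]  = -8
V = 2T - 3U + 6  [with T=-8, U=-2]  = -4

-4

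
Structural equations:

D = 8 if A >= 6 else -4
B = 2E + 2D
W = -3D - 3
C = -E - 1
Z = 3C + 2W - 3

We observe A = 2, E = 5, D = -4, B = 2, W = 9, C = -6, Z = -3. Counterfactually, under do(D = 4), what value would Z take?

-51

The intervention breaks the incoming arrows to D: D = 8 if A >= 6 else -4 no longer applies, and D = 4.
W = -3D - 3  [with D=4]  = -15
C = -E - 1  [with E=5]  = -6
Z = 3C + 2W - 3  [with C=-6, W=-15]  = -51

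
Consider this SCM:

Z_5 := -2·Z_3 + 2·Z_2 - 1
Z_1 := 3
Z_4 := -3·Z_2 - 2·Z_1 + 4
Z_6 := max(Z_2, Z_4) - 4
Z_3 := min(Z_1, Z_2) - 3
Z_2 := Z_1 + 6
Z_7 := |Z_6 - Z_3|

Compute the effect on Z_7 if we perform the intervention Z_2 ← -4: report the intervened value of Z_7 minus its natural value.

8

Under do(Z_2=-4), the mechanism Z_2 := Z_1 + 6 is discarded; Z_2 is fixed at -4.
Z_3 = min(Z_1, Z_2) - 3  [with Z_1=3, Z_2=-4]  = -7
Z_4 = -3·Z_2 - 2·Z_1 + 4  [with Z_2=-4, Z_1=3]  = 10
Z_6 = max(Z_2, Z_4) - 4  [with Z_2=-4, Z_4=10]  = 6
Z_7 = |Z_6 - Z_3|  [with Z_6=6, Z_3=-7]  = 13
Without intervention: Z_2 = Z_1 + 6  [with Z_1=3]  = 9; Z_3 = min(Z_1, Z_2) - 3  [with Z_1=3, Z_2=9]  = 0; Z_4 = -3·Z_2 - 2·Z_1 + 4  [with Z_2=9, Z_1=3]  = -29; Z_6 = max(Z_2, Z_4) - 4  [with Z_2=9, Z_4=-29]  = 5; Z_7 = |Z_6 - Z_3|  [with Z_6=5, Z_3=0]  = 5.
Change = 13 − 5 = 8.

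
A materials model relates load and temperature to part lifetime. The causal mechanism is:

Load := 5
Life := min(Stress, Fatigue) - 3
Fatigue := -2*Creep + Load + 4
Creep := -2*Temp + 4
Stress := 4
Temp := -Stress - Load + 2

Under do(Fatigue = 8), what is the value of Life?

1

The intervention breaks the incoming arrows to Fatigue: Fatigue := -2*Creep + Load + 4 no longer applies, and Fatigue = 8.
Life = min(Stress, Fatigue) - 3  [with Stress=4, Fatigue=8]  = 1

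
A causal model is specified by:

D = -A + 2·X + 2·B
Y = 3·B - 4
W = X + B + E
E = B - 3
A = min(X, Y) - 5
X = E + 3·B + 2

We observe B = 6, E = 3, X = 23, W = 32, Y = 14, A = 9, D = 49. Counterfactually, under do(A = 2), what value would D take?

Intervening sets A = 2 and removes its equation (A = min(X, Y) - 5).
E = B - 3  [with B=6]  = 3
X = E + 3·B + 2  [with E=3, B=6]  = 23
D = -A + 2·X + 2·B  [with A=2, X=23, B=6]  = 56

56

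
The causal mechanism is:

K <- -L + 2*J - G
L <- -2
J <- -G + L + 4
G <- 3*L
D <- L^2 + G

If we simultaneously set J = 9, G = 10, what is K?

The joint intervention fixes J = 9, G = 10, removing each variable's own equation.
K = -L + 2*J - G  [with L=-2, J=9, G=10]  = 10

10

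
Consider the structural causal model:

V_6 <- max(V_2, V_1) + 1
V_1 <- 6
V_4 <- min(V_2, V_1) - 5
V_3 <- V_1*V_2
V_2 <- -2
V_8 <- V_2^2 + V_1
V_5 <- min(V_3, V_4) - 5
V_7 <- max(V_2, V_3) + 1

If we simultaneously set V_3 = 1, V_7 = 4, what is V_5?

-12

Setting V_3 = 1, V_7 = 4 by intervention discards those variables' equations.
V_4 = min(V_2, V_1) - 5  [with V_2=-2, V_1=6]  = -7
V_5 = min(V_3, V_4) - 5  [with V_3=1, V_4=-7]  = -12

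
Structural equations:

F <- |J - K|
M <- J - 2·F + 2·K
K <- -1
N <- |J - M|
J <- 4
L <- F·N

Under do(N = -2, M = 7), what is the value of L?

Setting N = -2, M = 7 by intervention discards those variables' equations.
F = |J - K|  [with J=4, K=-1]  = 5
L = F·N  [with F=5, N=-2]  = -10

-10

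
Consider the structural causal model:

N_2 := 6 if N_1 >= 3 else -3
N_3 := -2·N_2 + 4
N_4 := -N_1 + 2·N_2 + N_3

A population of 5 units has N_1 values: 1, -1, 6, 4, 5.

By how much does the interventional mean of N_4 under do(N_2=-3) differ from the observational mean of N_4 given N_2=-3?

Under do(N_2=-3), N_2's equation is replaced by N_2=-3 for every unit. Per-unit N_4: 3, 5, -2, 0, -1. Mean = 1.
Observing N_2=-3 restricts to units where N_2's equation naturally yields -3: N_1 ∈ {1, -1}. In that subpopulation N_4 = 3, 5, mean 4.
Difference = 1 − 4 = -3.

-3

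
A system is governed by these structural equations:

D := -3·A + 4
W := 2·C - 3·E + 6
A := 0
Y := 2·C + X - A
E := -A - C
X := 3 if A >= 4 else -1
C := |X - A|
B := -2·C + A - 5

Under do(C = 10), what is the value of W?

56

The intervention breaks the incoming arrows to C: C := |X - A| no longer applies, and C = 10.
E = -A - C  [with A=0, C=10]  = -10
W = 2·C - 3·E + 6  [with C=10, E=-10]  = 56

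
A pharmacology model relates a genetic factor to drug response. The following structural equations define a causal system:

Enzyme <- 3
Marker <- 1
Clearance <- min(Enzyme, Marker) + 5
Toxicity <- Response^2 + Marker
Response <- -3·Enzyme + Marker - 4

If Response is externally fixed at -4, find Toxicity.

17

The intervention breaks the incoming arrows to Response: Response <- -3·Enzyme + Marker - 4 no longer applies, and Response = -4.
Toxicity = Response^2 + Marker  [with Response=-4, Marker=1]  = 17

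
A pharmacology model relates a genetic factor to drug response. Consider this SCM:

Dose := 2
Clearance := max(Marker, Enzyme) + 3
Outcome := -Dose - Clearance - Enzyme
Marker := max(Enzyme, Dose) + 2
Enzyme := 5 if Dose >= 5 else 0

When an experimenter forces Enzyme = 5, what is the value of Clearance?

10

Under do(Enzyme=5), the mechanism Enzyme := 5 if Dose >= 5 else 0 is discarded; Enzyme is fixed at 5.
Marker = max(Enzyme, Dose) + 2  [with Enzyme=5, Dose=2]  = 7
Clearance = max(Marker, Enzyme) + 3  [with Marker=7, Enzyme=5]  = 10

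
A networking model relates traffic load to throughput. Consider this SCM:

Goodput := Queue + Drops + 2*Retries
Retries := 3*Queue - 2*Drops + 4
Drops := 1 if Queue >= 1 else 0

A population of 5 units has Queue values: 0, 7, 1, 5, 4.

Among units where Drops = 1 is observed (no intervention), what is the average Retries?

14.75

Conditioning on Drops=1 selects the 4 unit(s) with Queue ∈ {7, 1, 5, 4}. Their Retries values: 23, 5, 17, 14. Mean = 14.75.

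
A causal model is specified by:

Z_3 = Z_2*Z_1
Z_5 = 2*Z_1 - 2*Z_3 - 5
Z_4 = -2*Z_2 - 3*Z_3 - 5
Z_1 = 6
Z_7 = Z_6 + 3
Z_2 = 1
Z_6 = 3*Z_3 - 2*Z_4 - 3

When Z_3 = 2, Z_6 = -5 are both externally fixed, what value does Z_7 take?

Under do(Z_3 = 2, Z_6 = -5), each intervened variable's structural equation is replaced by its fixed value.
Z_7 = Z_6 + 3  [with Z_6=-5]  = -2

-2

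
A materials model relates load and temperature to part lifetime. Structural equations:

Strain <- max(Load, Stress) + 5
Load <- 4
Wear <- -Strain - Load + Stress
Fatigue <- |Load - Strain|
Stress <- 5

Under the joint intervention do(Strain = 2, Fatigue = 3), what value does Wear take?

The joint intervention fixes Strain = 2, Fatigue = 3, removing each variable's own equation.
Wear = -Strain - Load + Stress  [with Strain=2, Load=4, Stress=5]  = -1

-1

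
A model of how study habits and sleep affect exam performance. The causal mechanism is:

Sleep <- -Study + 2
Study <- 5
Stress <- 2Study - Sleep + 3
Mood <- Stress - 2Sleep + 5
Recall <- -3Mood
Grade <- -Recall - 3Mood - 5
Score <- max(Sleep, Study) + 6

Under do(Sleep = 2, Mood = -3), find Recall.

Setting Sleep = 2, Mood = -3 by intervention discards those variables' equations.
Recall = -3Mood  [with Mood=-3]  = 9

9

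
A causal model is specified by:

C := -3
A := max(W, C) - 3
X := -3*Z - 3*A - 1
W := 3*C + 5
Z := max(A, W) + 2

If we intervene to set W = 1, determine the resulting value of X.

do(W=1) replaces the equation W := 3*C + 5 with the constant W = 1.
A = max(W, C) - 3  [with W=1, C=-3]  = -2
Z = max(A, W) + 2  [with A=-2, W=1]  = 3
X = -3*Z - 3*A - 1  [with Z=3, A=-2]  = -4

-4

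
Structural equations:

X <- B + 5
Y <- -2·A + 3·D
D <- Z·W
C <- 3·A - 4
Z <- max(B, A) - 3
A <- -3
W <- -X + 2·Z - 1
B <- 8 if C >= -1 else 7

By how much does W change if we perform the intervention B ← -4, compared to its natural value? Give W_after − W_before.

The intervention breaks the incoming arrows to B: B <- 8 if C >= -1 else 7 no longer applies, and B = -4.
Z = max(B, A) - 3  [with B=-4, A=-3]  = -6
X = B + 5  [with B=-4]  = 1
W = -X + 2·Z - 1  [with X=1, Z=-6]  = -14
Without intervention: C = 3·A - 4  [with A=-3]  = -13; B = 8 if C >= -1 else 7  [with C=-13]  = 7; Z = max(B, A) - 3  [with B=7, A=-3]  = 4; X = B + 5  [with B=7]  = 12; W = -X + 2·Z - 1  [with X=12, Z=4]  = -5.
Change = -14 − (-5) = -9.

-9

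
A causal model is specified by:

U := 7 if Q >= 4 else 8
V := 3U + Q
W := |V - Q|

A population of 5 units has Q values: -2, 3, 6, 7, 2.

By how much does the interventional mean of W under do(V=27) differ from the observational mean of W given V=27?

1.3

Every unit gets V=27 under the intervention. W values become 29, 24, 21, 20, 25; E[W|do(V=27)] = 23.8.
Conditioning on V=27 selects the 2 unit(s) with Q ∈ {3, 6}. Their W values: 24, 21. Mean = 22.5.
Difference = 23.8 − 22.5 = 1.3.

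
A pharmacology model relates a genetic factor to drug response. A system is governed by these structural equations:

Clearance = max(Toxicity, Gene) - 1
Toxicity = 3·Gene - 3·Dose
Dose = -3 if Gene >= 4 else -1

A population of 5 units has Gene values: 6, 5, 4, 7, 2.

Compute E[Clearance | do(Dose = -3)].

22.4

Under do(Dose=-3), Dose's equation is replaced by Dose=-3 for every unit. Per-unit Clearance: 26, 23, 20, 29, 14. Mean = 22.4.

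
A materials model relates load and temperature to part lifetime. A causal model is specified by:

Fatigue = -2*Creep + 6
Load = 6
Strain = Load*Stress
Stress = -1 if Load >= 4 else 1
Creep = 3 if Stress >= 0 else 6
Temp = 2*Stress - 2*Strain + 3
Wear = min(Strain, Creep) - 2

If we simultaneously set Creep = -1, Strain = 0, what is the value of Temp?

1

Under do(Creep = -1, Strain = 0), each intervened variable's structural equation is replaced by its fixed value.
Stress = -1 if Load >= 4 else 1  [with Load=6]  = -1
Temp = 2*Stress - 2*Strain + 3  [with Stress=-1, Strain=0]  = 1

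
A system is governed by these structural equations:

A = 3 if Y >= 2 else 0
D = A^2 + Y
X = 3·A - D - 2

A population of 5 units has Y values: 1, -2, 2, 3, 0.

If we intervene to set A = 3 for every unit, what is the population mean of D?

9.8

Every unit gets A=3 under the intervention. D values become 10, 7, 11, 12, 9; E[D|do(A=3)] = 9.8.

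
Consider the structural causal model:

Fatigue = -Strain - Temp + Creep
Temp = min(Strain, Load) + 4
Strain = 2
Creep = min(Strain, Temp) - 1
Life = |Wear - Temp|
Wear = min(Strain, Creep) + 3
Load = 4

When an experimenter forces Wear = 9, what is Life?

3

Under do(Wear=9), the mechanism Wear = min(Strain, Creep) + 3 is discarded; Wear is fixed at 9.
Temp = min(Strain, Load) + 4  [with Strain=2, Load=4]  = 6
Life = |Wear - Temp|  [with Wear=9, Temp=6]  = 3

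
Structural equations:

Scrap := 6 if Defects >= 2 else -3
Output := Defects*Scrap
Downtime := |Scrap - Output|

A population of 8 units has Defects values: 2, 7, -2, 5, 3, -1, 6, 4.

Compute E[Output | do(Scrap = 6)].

18

Every unit gets Scrap=6 under the intervention. Output values become 12, 42, -12, 30, 18, -6, 36, 24; E[Output|do(Scrap=6)] = 18.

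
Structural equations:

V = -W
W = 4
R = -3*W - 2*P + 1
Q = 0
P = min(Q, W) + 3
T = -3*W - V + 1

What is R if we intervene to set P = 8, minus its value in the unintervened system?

-10

do(P=8) replaces the equation P = min(Q, W) + 3 with the constant P = 8.
R = -3*W - 2*P + 1  [with W=4, P=8]  = -27
Without intervention: P = min(Q, W) + 3  [with Q=0, W=4]  = 3; R = -3*W - 2*P + 1  [with W=4, P=3]  = -17.
Change = -27 − (-17) = -10.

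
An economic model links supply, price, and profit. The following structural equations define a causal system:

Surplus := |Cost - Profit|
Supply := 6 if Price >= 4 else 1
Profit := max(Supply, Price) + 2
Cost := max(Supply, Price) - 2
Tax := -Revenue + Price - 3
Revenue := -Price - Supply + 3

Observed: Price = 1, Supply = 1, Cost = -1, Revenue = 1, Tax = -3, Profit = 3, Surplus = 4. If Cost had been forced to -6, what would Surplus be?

9

The intervention breaks the incoming arrows to Cost: Cost := max(Supply, Price) - 2 no longer applies, and Cost = -6.
Supply = 6 if Price >= 4 else 1  [with Price=1]  = 1
Profit = max(Supply, Price) + 2  [with Supply=1, Price=1]  = 3
Surplus = |Cost - Profit|  [with Cost=-6, Profit=3]  = 9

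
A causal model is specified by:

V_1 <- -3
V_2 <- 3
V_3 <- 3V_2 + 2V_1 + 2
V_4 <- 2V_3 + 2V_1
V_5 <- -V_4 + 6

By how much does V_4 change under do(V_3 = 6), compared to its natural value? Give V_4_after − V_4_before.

2

The intervention breaks the incoming arrows to V_3: V_3 <- 3V_2 + 2V_1 + 2 no longer applies, and V_3 = 6.
V_4 = 2V_3 + 2V_1  [with V_3=6, V_1=-3]  = 6
Without intervention: V_3 = 3V_2 + 2V_1 + 2  [with V_2=3, V_1=-3]  = 5; V_4 = 2V_3 + 2V_1  [with V_3=5, V_1=-3]  = 4.
Change = 6 − 4 = 2.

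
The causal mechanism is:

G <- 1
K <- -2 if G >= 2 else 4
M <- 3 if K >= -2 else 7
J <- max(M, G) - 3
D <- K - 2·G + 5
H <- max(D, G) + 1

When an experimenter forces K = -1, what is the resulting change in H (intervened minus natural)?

Under do(K=-1), the mechanism K <- -2 if G >= 2 else 4 is discarded; K is fixed at -1.
D = K - 2·G + 5  [with K=-1, G=1]  = 2
H = max(D, G) + 1  [with D=2, G=1]  = 3
Without intervention: K = -2 if G >= 2 else 4  [with G=1]  = 4; D = K - 2·G + 5  [with K=4, G=1]  = 7; H = max(D, G) + 1  [with D=7, G=1]  = 8.
Change = 3 − 8 = -5.

-5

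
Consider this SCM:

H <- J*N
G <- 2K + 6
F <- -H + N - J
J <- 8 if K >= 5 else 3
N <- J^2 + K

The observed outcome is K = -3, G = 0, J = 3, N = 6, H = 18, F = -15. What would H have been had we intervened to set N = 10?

Intervening sets N = 10 and removes its equation (N <- J^2 + K).
J = 8 if K >= 5 else 3  [with K=-3]  = 3
H = J*N  [with J=3, N=10]  = 30

30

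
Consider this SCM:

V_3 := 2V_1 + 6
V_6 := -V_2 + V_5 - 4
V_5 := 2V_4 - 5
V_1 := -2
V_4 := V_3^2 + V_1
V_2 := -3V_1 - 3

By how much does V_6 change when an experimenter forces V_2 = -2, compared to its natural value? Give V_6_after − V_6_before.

Under do(V_2=-2), the mechanism V_2 := -3V_1 - 3 is discarded; V_2 is fixed at -2.
V_3 = 2V_1 + 6  [with V_1=-2]  = 2
V_4 = V_3^2 + V_1  [with V_3=2, V_1=-2]  = 2
V_5 = 2V_4 - 5  [with V_4=2]  = -1
V_6 = -V_2 + V_5 - 4  [with V_2=-2, V_5=-1]  = -3
Without intervention: V_2 = -3V_1 - 3  [with V_1=-2]  = 3; V_3 = 2V_1 + 6  [with V_1=-2]  = 2; V_4 = V_3^2 + V_1  [with V_3=2, V_1=-2]  = 2; V_5 = 2V_4 - 5  [with V_4=2]  = -1; V_6 = -V_2 + V_5 - 4  [with V_2=3, V_5=-1]  = -8.
Change = -3 − (-8) = 5.

5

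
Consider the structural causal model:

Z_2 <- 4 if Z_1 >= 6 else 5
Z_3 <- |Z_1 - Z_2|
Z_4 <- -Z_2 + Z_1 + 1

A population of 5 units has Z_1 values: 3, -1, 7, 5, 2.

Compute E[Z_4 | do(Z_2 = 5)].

do(Z_2=5) breaks Z_2's dependence on Z_1. With Z_2=5 fixed, Z_4 across the units is -1, -5, 3, 1, -2, mean -0.8.

-0.8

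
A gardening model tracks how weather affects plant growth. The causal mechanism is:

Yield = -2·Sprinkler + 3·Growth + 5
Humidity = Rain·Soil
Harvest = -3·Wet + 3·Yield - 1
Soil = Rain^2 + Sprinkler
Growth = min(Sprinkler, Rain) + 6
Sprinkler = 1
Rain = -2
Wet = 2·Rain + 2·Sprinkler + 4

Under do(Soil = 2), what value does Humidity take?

The intervention breaks the incoming arrows to Soil: Soil = Rain^2 + Sprinkler no longer applies, and Soil = 2.
Humidity = Rain·Soil  [with Rain=-2, Soil=2]  = -4

-4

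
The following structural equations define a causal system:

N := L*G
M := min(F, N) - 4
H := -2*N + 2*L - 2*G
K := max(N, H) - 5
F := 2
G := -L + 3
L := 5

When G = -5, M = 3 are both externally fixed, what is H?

Setting G = -5, M = 3 by intervention discards those variables' equations.
N = L*G  [with L=5, G=-5]  = -25
H = -2*N + 2*L - 2*G  [with N=-25, L=5, G=-5]  = 70

70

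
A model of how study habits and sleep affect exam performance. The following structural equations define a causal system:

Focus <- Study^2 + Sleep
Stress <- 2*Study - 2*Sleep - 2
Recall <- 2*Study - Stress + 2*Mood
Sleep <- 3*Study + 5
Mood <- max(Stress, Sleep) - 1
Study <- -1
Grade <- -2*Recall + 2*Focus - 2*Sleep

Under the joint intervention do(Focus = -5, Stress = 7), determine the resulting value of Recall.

The joint intervention fixes Focus = -5, Stress = 7, removing each variable's own equation.
Sleep = 3*Study + 5  [with Study=-1]  = 2
Mood = max(Stress, Sleep) - 1  [with Stress=7, Sleep=2]  = 6
Recall = 2*Study - Stress + 2*Mood  [with Study=-1, Stress=7, Mood=6]  = 3

3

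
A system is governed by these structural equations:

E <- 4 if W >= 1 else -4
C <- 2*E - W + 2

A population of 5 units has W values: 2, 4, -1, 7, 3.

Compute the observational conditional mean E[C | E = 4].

Conditioning on E=4 selects the 4 unit(s) with W ∈ {2, 4, 7, 3}. Their C values: 8, 6, 3, 7. Mean = 6.

6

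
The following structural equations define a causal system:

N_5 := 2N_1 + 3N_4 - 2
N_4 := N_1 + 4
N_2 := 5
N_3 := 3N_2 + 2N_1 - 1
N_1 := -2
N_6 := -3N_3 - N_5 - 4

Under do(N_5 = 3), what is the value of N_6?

-37

The intervention breaks the incoming arrows to N_5: N_5 := 2N_1 + 3N_4 - 2 no longer applies, and N_5 = 3.
N_3 = 3N_2 + 2N_1 - 1  [with N_2=5, N_1=-2]  = 10
N_6 = -3N_3 - N_5 - 4  [with N_3=10, N_5=3]  = -37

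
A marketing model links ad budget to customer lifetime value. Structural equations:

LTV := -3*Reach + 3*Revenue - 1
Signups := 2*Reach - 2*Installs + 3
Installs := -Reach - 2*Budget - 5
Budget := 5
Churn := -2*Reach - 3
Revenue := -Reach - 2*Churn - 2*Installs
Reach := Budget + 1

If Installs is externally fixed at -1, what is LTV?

59

The intervention breaks the incoming arrows to Installs: Installs := -Reach - 2*Budget - 5 no longer applies, and Installs = -1.
Reach = Budget + 1  [with Budget=5]  = 6
Churn = -2*Reach - 3  [with Reach=6]  = -15
Revenue = -Reach - 2*Churn - 2*Installs  [with Reach=6, Churn=-15, Installs=-1]  = 26
LTV = -3*Reach + 3*Revenue - 1  [with Reach=6, Revenue=26]  = 59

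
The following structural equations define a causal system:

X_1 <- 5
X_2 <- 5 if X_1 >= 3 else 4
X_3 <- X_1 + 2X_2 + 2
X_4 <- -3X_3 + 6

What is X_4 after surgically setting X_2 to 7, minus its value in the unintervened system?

Under do(X_2=7), the mechanism X_2 <- 5 if X_1 >= 3 else 4 is discarded; X_2 is fixed at 7.
X_3 = X_1 + 2X_2 + 2  [with X_1=5, X_2=7]  = 21
X_4 = -3X_3 + 6  [with X_3=21]  = -57
Without intervention: X_2 = 5 if X_1 >= 3 else 4  [with X_1=5]  = 5; X_3 = X_1 + 2X_2 + 2  [with X_1=5, X_2=5]  = 17; X_4 = -3X_3 + 6  [with X_3=17]  = -45.
Change = -57 − (-45) = -12.

-12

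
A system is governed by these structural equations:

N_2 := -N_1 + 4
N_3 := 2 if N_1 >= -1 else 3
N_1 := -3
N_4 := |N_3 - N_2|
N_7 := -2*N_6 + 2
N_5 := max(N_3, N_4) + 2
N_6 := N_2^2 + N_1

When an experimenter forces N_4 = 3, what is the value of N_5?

Intervening sets N_4 = 3 and removes its equation (N_4 := |N_3 - N_2|).
N_3 = 2 if N_1 >= -1 else 3  [with N_1=-3]  = 3
N_5 = max(N_3, N_4) + 2  [with N_3=3, N_4=3]  = 5

5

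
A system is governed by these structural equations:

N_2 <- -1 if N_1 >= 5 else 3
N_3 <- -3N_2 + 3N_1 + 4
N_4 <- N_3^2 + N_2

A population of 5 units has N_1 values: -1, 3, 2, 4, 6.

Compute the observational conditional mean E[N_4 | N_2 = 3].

35.5

Conditioning on N_2=3 selects the 4 unit(s) with N_1 ∈ {-1, 3, 2, 4}. Their N_4 values: 67, 19, 4, 52. Mean = 35.5.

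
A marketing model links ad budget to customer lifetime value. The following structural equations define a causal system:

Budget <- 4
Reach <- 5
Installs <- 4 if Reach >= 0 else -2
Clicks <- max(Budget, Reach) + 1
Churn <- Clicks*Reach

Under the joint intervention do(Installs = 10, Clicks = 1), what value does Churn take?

5

The joint intervention fixes Installs = 10, Clicks = 1, removing each variable's own equation.
Churn = Clicks*Reach  [with Clicks=1, Reach=5]  = 5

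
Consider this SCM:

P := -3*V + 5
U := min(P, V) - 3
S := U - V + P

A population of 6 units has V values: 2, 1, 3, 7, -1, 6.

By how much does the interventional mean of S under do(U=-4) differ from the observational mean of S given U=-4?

do(U=-4) breaks U's dependence on V. With U=-4 fixed, S across the units is -7, -3, -11, -27, 5, -23, mean -11.
E[S|U=-4] averages over only the 2 units with U=-4 (V = 2, -1): S = -7, 5, mean -1.
Difference = -11 − (-1) = -10.

-10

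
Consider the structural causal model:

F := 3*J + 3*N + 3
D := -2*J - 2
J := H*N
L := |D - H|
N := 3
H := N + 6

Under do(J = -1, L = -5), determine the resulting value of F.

Setting J = -1, L = -5 by intervention discards those variables' equations.
F = 3*J + 3*N + 3  [with J=-1, N=3]  = 9

9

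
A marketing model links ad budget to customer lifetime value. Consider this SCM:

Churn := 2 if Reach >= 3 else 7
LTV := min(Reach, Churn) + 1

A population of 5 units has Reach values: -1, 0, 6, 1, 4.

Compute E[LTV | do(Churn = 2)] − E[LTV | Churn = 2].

do(Churn=2) breaks Churn's dependence on Reach. With Churn=2 fixed, LTV across the units is 0, 1, 3, 2, 3, mean 1.8.
Observing Churn=2 restricts to units where Churn's equation naturally yields 2: Reach ∈ {6, 4}. In that subpopulation LTV = 3, 3, mean 3.
Difference = 1.8 − 3 = -1.2.

-1.2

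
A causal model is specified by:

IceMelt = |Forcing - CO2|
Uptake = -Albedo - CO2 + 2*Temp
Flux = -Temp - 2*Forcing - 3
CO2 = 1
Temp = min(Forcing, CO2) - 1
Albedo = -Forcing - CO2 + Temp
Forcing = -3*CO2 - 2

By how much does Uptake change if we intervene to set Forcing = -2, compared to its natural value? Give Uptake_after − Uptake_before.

Under do(Forcing=-2), the mechanism Forcing = -3*CO2 - 2 is discarded; Forcing is fixed at -2.
Temp = min(Forcing, CO2) - 1  [with Forcing=-2, CO2=1]  = -3
Albedo = -Forcing - CO2 + Temp  [with Forcing=-2, CO2=1, Temp=-3]  = -2
Uptake = -Albedo - CO2 + 2*Temp  [with Albedo=-2, CO2=1, Temp=-3]  = -5
Without intervention: Forcing = -3*CO2 - 2  [with CO2=1]  = -5; Temp = min(Forcing, CO2) - 1  [with Forcing=-5, CO2=1]  = -6; Albedo = -Forcing - CO2 + Temp  [with Forcing=-5, CO2=1, Temp=-6]  = -2; Uptake = -Albedo - CO2 + 2*Temp  [with Albedo=-2, CO2=1, Temp=-6]  = -11.
Change = -5 − (-11) = 6.

6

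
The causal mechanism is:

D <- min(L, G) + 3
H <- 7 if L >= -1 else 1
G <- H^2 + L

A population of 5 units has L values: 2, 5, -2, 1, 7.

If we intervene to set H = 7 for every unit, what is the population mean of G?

51.6

Every unit gets H=7 under the intervention. G values become 51, 54, 47, 50, 56; E[G|do(H=7)] = 51.6.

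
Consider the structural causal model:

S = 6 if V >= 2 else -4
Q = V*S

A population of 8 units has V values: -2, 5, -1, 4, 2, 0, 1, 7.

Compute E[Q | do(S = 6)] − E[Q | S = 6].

-15

The intervention sets S=6 in all 8 units regardless of V. Recomputing Q per unit gives -12, 30, -6, 24, 12, 0, 6, 42; average 12.
E[Q|S=6] averages over only the 4 units with S=6 (V = 5, 4, 2, 7): Q = 30, 24, 12, 42, mean 27.
Difference = 12 − 27 = -15.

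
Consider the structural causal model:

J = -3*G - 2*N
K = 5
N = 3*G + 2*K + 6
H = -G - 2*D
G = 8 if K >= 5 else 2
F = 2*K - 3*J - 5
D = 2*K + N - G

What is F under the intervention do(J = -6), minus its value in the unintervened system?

-294

The intervention breaks the incoming arrows to J: J = -3*G - 2*N no longer applies, and J = -6.
F = 2*K - 3*J - 5  [with K=5, J=-6]  = 23
Without intervention: G = 8 if K >= 5 else 2  [with K=5]  = 8; N = 3*G + 2*K + 6  [with G=8, K=5]  = 40; J = -3*G - 2*N  [with G=8, N=40]  = -104; F = 2*K - 3*J - 5  [with K=5, J=-104]  = 317.
Change = 23 − 317 = -294.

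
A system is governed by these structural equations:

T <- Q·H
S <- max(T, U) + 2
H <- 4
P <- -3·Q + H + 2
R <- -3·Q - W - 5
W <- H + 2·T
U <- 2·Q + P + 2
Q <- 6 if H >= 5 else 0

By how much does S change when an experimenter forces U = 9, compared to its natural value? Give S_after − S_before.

1

Intervening sets U = 9 and removes its equation (U <- 2·Q + P + 2).
Q = 6 if H >= 5 else 0  [with H=4]  = 0
T = Q·H  [with Q=0, H=4]  = 0
S = max(T, U) + 2  [with T=0, U=9]  = 11
Without intervention: Q = 6 if H >= 5 else 0  [with H=4]  = 0; T = Q·H  [with Q=0, H=4]  = 0; P = -3·Q + H + 2  [with Q=0, H=4]  = 6; U = 2·Q + P + 2  [with Q=0, P=6]  = 8; S = max(T, U) + 2  [with T=0, U=8]  = 10.
Change = 11 − 10 = 1.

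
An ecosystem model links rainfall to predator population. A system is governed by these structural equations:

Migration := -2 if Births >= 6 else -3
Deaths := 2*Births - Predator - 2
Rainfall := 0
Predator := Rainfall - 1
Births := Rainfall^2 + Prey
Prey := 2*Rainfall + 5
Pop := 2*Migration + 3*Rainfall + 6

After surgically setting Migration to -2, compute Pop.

Intervening sets Migration = -2 and removes its equation (Migration := -2 if Births >= 6 else -3).
Pop = 2*Migration + 3*Rainfall + 6  [with Migration=-2, Rainfall=0]  = 2

2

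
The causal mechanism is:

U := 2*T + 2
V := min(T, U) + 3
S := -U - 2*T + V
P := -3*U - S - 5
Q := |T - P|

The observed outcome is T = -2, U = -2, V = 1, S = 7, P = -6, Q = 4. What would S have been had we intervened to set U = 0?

5

Under do(U=0), the mechanism U := 2*T + 2 is discarded; U is fixed at 0.
V = min(T, U) + 3  [with T=-2, U=0]  = 1
S = -U - 2*T + V  [with U=0, T=-2, V=1]  = 5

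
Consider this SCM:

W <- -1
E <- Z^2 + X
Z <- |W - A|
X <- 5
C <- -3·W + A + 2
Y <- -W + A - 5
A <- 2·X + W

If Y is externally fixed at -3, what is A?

9

Intervening sets Y = -3 and removes its equation (Y <- -W + A - 5).
A is not downstream of the intervention, so its value is determined by the original equations.
A = 2·X + W  [with X=5, W=-1]  = 9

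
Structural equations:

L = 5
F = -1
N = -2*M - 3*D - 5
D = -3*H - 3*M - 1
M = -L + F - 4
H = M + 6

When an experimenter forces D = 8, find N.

-9

The intervention breaks the incoming arrows to D: D = -3*H - 3*M - 1 no longer applies, and D = 8.
M = -L + F - 4  [with L=5, F=-1]  = -10
N = -2*M - 3*D - 5  [with M=-10, D=8]  = -9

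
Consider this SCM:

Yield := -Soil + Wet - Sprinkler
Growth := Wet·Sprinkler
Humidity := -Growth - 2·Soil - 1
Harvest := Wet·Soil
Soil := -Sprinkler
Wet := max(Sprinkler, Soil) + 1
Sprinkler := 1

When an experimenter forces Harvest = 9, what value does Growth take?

2

Under do(Harvest=9), the mechanism Harvest := Wet·Soil is discarded; Harvest is fixed at 9.
Since Growth is not a descendant of the intervened variable, it is unaffected.
Soil = -Sprinkler  [with Sprinkler=1]  = -1
Wet = max(Sprinkler, Soil) + 1  [with Sprinkler=1, Soil=-1]  = 2
Growth = Wet·Sprinkler  [with Wet=2, Sprinkler=1]  = 2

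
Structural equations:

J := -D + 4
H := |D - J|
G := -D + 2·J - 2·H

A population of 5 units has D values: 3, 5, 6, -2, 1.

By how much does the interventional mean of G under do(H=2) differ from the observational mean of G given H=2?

-1.8

do(H=2) breaks H's dependence on D. With H=2 fixed, G across the units is -5, -11, -14, 10, 1, mean -3.8.
E[G|H=2] averages over only the 2 units with H=2 (D = 3, 1): G = -5, 1, mean -2.
Difference = -3.8 − (-2) = -1.8.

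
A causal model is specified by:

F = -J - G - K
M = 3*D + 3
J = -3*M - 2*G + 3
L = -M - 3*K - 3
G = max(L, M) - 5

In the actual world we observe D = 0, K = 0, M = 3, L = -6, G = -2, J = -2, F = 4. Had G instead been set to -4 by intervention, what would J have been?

2

The intervention breaks the incoming arrows to G: G = max(L, M) - 5 no longer applies, and G = -4.
M = 3*D + 3  [with D=0]  = 3
J = -3*M - 2*G + 3  [with M=3, G=-4]  = 2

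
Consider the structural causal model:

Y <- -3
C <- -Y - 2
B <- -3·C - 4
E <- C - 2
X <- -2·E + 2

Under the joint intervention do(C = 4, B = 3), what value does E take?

2

The joint intervention fixes C = 4, B = 3, removing each variable's own equation.
E = C - 2  [with C=4]  = 2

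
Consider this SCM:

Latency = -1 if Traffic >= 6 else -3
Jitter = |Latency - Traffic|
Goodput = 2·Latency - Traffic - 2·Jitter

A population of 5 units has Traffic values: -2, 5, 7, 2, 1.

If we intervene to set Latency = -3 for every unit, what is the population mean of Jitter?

Every unit gets Latency=-3 under the intervention. Jitter values become 1, 8, 10, 5, 4; E[Jitter|do(Latency=-3)] = 5.6.

5.6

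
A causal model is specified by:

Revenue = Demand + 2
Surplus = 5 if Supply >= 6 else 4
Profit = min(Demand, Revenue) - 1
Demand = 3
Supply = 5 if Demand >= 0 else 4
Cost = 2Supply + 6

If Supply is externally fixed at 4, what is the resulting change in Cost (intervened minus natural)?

-2

The intervention breaks the incoming arrows to Supply: Supply = 5 if Demand >= 0 else 4 no longer applies, and Supply = 4.
Cost = 2Supply + 6  [with Supply=4]  = 14
Without intervention: Supply = 5 if Demand >= 0 else 4  [with Demand=3]  = 5; Cost = 2Supply + 6  [with Supply=5]  = 16.
Change = 14 − 16 = -2.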